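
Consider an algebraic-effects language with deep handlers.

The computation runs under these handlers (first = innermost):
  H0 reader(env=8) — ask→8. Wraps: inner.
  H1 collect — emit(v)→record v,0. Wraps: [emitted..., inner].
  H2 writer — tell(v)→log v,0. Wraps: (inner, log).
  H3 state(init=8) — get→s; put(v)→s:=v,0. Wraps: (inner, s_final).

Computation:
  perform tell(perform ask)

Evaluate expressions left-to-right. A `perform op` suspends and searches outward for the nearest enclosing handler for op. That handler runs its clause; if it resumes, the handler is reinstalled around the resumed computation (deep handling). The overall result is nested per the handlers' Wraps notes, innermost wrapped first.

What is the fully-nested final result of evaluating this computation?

Answer: (([0], (8)), 8)

Evaluation trace:
ask @ H0 ⇒ 8
tell(8) @ H2 ⇒ log+=8
H0 returns 0
H1 returns [0]
H2 returns ([0], (8))
H3 returns (([0], (8)), 8)
= (([0], (8)), 8)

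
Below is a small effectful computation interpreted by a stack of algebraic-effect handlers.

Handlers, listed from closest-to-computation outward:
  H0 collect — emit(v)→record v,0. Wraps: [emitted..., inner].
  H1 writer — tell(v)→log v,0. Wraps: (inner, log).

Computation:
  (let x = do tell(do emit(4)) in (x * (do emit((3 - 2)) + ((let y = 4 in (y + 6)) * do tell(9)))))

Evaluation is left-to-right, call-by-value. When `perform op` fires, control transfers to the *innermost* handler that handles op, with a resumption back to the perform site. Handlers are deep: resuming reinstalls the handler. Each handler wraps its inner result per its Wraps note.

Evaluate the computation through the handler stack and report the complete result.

Answer: ([4, 1, 0], (0, 9))

Evaluation trace:
emit(4) @ H0 ⇒ out+=4
tell(0) @ H1 ⇒ log+=0
emit(1) @ H0 ⇒ out+=1
tell(9) @ H1 ⇒ log+=9
H0 returns [4, 1, 0]
H1 returns ([4, 1, 0], (0, 9))
= ([4, 1, 0], (0, 9))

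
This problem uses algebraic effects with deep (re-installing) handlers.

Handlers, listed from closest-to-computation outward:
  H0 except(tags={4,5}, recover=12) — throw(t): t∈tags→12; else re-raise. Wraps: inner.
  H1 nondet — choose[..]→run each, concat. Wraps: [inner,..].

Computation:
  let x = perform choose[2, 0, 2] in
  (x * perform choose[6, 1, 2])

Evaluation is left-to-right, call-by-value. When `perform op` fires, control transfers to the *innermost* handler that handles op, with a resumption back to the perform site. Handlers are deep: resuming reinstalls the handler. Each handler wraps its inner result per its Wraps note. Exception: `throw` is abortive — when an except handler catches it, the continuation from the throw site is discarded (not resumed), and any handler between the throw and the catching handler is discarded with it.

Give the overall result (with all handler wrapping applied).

Answer: [12, 2, 4, 0, 0, 0, 12, 2, 4]

Step-by-step:
choose[2, 0, 2] @ H1
  branch[0] choose=2:
    choose[6, 1, 2] @ H1
      branch[0] choose=6:
        H0 returns 12
        H1 returns [12]
      branch[1] choose=1:
        H0 returns 2
        H1 returns [2]
      branch[2] choose=2:
        H0 returns 4
        H1 returns [4]
  branch[1] choose=0:
    choose[6, 1, 2] @ H1
      branch[0] choose=6:
        H0 returns 0
        H1 returns [0]
      branch[1] choose=1:
        H0 returns 0
        H1 returns [0]
      branch[2] choose=2:
        H0 returns 0
        H1 returns [0]
  branch[2] choose=2:
    choose[6, 1, 2] @ H1
      branch[0] choose=6:
        H0 returns 12
        H1 returns [12]
      branch[1] choose=1:
        H0 returns 2
        H1 returns [2]
      branch[2] choose=2:
        H0 returns 4
        H1 returns [4]
= [12, 2, 4, 0, 0, 0, 12, 2, 4]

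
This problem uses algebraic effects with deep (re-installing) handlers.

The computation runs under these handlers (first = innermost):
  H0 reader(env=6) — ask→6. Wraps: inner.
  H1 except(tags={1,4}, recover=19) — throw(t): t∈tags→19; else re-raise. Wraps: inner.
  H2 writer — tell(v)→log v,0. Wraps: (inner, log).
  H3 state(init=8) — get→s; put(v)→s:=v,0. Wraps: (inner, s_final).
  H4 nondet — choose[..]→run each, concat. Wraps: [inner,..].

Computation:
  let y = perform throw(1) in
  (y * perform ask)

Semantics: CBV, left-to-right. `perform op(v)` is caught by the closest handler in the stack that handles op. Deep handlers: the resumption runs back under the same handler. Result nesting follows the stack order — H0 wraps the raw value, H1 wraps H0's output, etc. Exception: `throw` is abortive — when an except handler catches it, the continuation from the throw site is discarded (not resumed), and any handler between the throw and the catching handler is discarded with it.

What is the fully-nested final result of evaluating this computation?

Step-by-step:
throw(1) @ H1 caught ⇒ 19
H2 returns (19, ())
H3 returns ((19, ()), 8)
H4 returns [((19, ()), 8)]
= [((19, ()), 8)]

Answer: [((19, ()), 8)]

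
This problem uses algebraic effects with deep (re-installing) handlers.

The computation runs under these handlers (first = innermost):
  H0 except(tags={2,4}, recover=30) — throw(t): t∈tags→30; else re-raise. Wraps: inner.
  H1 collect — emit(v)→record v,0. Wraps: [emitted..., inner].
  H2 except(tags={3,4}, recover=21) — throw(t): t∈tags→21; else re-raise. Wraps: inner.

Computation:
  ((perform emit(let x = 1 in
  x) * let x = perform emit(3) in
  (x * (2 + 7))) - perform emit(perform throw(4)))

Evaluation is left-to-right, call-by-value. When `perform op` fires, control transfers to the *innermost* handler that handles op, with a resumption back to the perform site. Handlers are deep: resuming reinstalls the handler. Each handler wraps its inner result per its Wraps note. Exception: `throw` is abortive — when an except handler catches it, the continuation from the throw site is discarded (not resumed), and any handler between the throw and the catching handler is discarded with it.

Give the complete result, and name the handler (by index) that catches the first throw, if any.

Answer: [1, 3, 30] ; first throw caught by: H0

Working:
emit(1) @ H1 ⇒ out+=1
emit(3) @ H1 ⇒ out+=3
throw(4) @ H0 caught ⇒ 30
H1 returns [1, 3, 30]
H2 returns [1, 3, 30]
= [1, 3, 30]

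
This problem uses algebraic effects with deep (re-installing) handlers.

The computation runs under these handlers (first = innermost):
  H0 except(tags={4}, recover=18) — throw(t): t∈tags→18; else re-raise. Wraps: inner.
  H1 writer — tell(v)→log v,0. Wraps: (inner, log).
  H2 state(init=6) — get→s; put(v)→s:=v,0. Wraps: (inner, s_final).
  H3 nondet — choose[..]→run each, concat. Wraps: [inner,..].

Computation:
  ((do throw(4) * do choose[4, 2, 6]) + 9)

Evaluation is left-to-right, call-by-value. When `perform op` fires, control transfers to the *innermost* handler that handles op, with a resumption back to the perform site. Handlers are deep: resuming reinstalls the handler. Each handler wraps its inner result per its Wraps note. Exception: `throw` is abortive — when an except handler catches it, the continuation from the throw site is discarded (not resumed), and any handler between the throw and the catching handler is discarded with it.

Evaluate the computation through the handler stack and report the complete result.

Step-by-step:
throw(4) @ H0 caught ⇒ 18
H1 returns (18, ())
H2 returns ((18, ()), 6)
H3 returns [((18, ()), 6)]
= [((18, ()), 6)]

Answer: [((18, ()), 6)]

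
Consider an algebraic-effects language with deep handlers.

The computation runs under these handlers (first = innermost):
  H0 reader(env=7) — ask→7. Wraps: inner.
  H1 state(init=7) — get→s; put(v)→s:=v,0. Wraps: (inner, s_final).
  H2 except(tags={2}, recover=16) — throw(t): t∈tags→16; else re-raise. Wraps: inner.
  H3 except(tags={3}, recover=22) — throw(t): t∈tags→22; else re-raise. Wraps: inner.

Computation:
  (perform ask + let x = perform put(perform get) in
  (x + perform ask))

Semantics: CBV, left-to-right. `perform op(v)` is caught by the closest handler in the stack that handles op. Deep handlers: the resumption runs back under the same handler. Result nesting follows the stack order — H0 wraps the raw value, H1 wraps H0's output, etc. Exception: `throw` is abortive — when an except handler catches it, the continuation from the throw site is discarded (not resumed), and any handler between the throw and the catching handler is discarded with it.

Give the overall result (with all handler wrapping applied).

Answer: (14, 7)

Working:
ask @ H0 ⇒ 7
get @ H1 ⇒ 7
put(7) @ H1 ⇒ s:=7
ask @ H0 ⇒ 7
H0 returns 14
H1 returns (14, 7)
H2 returns (14, 7)
H3 returns (14, 7)
= (14, 7)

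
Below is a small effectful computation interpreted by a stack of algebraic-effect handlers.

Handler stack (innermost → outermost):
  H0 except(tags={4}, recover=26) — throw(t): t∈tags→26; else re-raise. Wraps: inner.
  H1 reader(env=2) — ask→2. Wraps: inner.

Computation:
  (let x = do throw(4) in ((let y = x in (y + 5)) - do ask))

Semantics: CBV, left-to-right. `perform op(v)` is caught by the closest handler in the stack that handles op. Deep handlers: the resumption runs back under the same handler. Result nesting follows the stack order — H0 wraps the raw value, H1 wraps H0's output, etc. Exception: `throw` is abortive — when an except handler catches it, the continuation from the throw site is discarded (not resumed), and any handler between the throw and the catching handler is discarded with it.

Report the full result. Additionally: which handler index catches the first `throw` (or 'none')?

Answer: 26 ; first throw caught by: H0

Step-by-step:
throw(4) @ H0 caught ⇒ 26
H1 returns 26
= 26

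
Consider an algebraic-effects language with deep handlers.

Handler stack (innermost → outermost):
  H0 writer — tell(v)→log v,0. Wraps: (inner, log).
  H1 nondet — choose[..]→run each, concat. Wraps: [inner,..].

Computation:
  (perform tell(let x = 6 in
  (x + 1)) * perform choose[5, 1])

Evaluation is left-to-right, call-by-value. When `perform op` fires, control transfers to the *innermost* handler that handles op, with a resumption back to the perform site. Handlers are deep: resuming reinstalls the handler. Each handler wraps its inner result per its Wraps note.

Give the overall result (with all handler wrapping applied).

Evaluation trace:
tell(7) @ H0 ⇒ log+=7
choose[5, 1] @ H1
  branch[0] choose=5:
    H0 returns (0, (7))
    H1 returns [(0, (7))]
  branch[1] choose=1:
    H0 returns (0, (7))
    H1 returns [(0, (7))]
= [(0, (7)), (0, (7))]

Answer: [(0, (7)), (0, (7))]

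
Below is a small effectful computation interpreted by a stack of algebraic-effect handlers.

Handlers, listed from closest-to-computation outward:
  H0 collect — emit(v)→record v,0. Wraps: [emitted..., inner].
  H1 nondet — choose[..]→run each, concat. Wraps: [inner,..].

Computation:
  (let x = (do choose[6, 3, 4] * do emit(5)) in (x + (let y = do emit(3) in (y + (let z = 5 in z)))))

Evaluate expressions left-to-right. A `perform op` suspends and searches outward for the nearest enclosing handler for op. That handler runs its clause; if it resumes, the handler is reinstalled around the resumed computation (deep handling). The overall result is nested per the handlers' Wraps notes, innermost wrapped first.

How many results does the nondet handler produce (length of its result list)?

Evaluation trace:
choose[6, 3, 4] @ H1
  branch[0] choose=6:
    emit(5) @ H0 ⇒ out+=5
    emit(3) @ H0 ⇒ out+=3
    H0 returns [5, 3, 5]
    H1 returns [[5, 3, 5]]
  branch[1] choose=3:
    emit(5) @ H0 ⇒ out+=5
    emit(3) @ H0 ⇒ out+=3
    H0 returns [5, 3, 5]
    H1 returns [[5, 3, 5]]
  branch[2] choose=4:
    emit(5) @ H0 ⇒ out+=5
    emit(3) @ H0 ⇒ out+=3
    H0 returns [5, 3, 5]
    H1 returns [[5, 3, 5]]
= [[5, 3, 5], [5, 3, 5], [5, 3, 5]]

Answer: 3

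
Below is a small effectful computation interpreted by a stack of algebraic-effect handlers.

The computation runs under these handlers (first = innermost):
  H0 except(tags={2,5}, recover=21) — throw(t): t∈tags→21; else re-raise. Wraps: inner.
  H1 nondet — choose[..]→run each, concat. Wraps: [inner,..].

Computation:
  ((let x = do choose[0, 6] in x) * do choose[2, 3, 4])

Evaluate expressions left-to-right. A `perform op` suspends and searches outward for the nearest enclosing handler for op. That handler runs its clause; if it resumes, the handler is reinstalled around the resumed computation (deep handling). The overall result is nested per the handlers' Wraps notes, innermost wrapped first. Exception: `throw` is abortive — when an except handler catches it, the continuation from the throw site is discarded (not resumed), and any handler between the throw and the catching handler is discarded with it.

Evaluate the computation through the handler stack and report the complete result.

Answer: [0, 0, 0, 12, 18, 24]

Evaluation trace:
choose[0, 6] @ H1
  branch[0] choose=0:
    choose[2, 3, 4] @ H1
      branch[0] choose=2:
        H0 returns 0
        H1 returns [0]
      branch[1] choose=3:
        H0 returns 0
        H1 returns [0]
      branch[2] choose=4:
        H0 returns 0
        H1 returns [0]
  branch[1] choose=6:
    choose[2, 3, 4] @ H1
      branch[0] choose=2:
        H0 returns 12
        H1 returns [12]
      branch[1] choose=3:
        H0 returns 18
        H1 returns [18]
      branch[2] choose=4:
        H0 returns 24
        H1 returns [24]
= [0, 0, 0, 12, 18, 24]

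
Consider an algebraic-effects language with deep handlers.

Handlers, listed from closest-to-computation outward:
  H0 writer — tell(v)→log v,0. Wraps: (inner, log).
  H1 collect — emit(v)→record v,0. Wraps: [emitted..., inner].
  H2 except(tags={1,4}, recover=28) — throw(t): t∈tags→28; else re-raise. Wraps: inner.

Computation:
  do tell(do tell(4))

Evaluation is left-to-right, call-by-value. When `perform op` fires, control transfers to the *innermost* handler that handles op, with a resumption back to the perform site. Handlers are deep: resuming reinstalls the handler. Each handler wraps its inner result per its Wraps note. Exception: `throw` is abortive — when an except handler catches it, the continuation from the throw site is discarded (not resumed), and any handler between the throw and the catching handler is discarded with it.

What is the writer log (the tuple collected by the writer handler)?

Step-by-step:
tell(4) @ H0 ⇒ log+=4
tell(0) @ H0 ⇒ log+=0
H0 returns (0, (4, 0))
H1 returns [(0, (4, 0))]
H2 returns [(0, (4, 0))]
= [(0, (4, 0))]

Answer: (4, 0)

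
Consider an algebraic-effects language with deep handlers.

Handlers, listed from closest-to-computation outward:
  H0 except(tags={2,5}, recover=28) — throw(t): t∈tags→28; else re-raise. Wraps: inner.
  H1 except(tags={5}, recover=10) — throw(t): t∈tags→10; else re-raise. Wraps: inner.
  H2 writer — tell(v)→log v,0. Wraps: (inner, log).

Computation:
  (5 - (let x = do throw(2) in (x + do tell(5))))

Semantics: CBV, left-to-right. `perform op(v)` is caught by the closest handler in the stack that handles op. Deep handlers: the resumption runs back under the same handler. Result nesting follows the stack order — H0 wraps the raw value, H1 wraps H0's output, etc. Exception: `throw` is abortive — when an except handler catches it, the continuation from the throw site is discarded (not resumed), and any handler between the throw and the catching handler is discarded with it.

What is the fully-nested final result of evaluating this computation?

Answer: (28, ())

Working:
throw(2) @ H0 caught ⇒ 28
H1 returns 28
H2 returns (28, ())
= (28, ())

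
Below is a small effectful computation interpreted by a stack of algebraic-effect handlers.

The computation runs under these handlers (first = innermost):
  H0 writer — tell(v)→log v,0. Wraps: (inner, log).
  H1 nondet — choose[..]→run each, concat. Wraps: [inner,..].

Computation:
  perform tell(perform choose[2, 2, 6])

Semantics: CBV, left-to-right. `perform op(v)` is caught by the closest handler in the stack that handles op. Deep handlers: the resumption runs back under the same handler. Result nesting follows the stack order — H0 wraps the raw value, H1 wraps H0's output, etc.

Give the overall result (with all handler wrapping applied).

Step-by-step:
choose[2, 2, 6] @ H1
  branch[0] choose=2:
    tell(2) @ H0 ⇒ log+=2
    H0 returns (0, (2))
    H1 returns [(0, (2))]
  branch[1] choose=2:
    tell(2) @ H0 ⇒ log+=2
    H0 returns (0, (2))
    H1 returns [(0, (2))]
  branch[2] choose=6:
    tell(6) @ H0 ⇒ log+=6
    H0 returns (0, (6))
    H1 returns [(0, (6))]
= [(0, (2)), (0, (2)), (0, (6))]

Answer: [(0, (2)), (0, (2)), (0, (6))]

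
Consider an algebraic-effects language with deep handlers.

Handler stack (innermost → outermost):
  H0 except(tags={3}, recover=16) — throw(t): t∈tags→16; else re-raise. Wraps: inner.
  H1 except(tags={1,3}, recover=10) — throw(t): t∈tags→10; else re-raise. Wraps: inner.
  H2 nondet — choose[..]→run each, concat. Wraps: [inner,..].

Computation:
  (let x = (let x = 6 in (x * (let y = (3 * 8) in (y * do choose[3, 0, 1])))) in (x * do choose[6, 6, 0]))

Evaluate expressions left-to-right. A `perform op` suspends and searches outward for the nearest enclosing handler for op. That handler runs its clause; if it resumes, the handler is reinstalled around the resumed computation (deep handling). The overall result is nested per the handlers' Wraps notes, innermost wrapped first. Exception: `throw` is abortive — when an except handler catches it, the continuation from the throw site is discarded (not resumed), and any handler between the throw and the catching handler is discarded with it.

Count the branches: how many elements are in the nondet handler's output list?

Step-by-step:
choose[3, 0, 1] @ H2
  branch[0] choose=3:
    choose[6, 6, 0] @ H2
      branch[0] choose=6:
        H0 returns 2592
        H1 returns 2592
        H2 returns [2592]
      branch[1] choose=6:
        H0 returns 2592
        H1 returns 2592
        H2 returns [2592]
      branch[2] choose=0:
        H0 returns 0
        H1 returns 0
        H2 returns [0]
  branch[1] choose=0:
    choose[6, 6, 0] @ H2
      branch[0] choose=6:
        H0 returns 0
        H1 returns 0
        H2 returns [0]
      branch[1] choose=6:
        H0 returns 0
        H1 returns 0
        H2 returns [0]
      branch[2] choose=0:
        H0 returns 0
        H1 returns 0
        H2 returns [0]
  branch[2] choose=1:
    choose[6, 6, 0] @ H2
      branch[0] choose=6:
        H0 returns 864
        H1 returns 864
        H2 returns [864]
      branch[1] choose=6:
        H0 returns 864
        H1 returns 864
        H2 returns [864]
      branch[2] choose=0:
        H0 returns 0
        H1 returns 0
        H2 returns [0]
= [2592, 2592, 0, 0, 0, 0, 864, 864, 0]

Answer: 9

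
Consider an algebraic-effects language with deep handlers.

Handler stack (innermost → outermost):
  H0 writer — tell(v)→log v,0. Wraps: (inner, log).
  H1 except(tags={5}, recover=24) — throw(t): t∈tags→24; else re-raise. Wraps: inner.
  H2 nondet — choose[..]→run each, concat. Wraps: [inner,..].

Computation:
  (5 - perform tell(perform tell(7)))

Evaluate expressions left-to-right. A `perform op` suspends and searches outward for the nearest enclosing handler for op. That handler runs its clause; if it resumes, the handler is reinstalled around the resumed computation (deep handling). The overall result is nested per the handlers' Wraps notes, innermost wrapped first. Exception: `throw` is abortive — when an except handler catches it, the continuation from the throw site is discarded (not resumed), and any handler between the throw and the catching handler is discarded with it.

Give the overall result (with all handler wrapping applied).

Answer: [(5, (7, 0))]

Evaluation trace:
tell(7) @ H0 ⇒ log+=7
tell(0) @ H0 ⇒ log+=0
H0 returns (5, (7, 0))
H1 returns (5, (7, 0))
H2 returns [(5, (7, 0))]
= [(5, (7, 0))]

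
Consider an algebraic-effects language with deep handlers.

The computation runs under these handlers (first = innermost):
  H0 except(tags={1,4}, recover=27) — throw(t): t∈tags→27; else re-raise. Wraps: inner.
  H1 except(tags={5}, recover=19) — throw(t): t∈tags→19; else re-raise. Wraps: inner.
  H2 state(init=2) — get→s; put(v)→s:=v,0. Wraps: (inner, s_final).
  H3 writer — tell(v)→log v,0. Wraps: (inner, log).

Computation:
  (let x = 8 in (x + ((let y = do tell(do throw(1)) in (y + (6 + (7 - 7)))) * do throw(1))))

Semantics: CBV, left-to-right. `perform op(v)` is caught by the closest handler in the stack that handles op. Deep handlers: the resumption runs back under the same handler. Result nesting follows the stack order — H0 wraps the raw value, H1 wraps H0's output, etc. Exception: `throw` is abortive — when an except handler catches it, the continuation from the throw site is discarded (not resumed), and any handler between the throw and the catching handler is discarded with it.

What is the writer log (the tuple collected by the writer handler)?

Answer: ()

Evaluation trace:
throw(1) @ H0 caught ⇒ 27
H1 returns 27
H2 returns (27, 2)
H3 returns ((27, 2), ())
= ((27, 2), ())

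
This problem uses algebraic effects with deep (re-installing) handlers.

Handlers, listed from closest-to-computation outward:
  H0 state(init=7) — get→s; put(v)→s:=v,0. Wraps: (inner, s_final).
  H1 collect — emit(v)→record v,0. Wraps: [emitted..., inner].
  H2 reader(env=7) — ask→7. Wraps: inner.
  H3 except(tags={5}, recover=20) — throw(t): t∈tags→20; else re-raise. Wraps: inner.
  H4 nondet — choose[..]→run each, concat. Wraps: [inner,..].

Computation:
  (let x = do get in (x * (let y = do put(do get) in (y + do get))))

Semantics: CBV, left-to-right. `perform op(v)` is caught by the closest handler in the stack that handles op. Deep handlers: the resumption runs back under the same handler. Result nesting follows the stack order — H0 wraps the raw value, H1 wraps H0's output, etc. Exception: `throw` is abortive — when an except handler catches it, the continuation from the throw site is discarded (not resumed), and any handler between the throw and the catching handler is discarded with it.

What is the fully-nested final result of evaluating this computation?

Answer: [[(49, 7)]]

Step-by-step:
get @ H0 ⇒ 7
get @ H0 ⇒ 7
put(7) @ H0 ⇒ s:=7
get @ H0 ⇒ 7
H0 returns (49, 7)
H1 returns [(49, 7)]
H2 returns [(49, 7)]
H3 returns [(49, 7)]
H4 returns [[(49, 7)]]
= [[(49, 7)]]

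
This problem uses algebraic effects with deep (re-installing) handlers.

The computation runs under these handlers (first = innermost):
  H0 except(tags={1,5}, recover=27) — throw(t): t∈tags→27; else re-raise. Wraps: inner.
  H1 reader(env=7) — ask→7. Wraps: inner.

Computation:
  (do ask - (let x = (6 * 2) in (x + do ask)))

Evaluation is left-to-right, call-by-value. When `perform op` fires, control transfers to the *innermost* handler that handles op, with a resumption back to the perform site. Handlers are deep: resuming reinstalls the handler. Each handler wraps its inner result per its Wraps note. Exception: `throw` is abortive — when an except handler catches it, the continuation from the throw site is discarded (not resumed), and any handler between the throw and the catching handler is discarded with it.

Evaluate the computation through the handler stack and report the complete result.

Working:
ask @ H1 ⇒ 7
ask @ H1 ⇒ 7
H0 returns -12
H1 returns -12
= -12

Answer: -12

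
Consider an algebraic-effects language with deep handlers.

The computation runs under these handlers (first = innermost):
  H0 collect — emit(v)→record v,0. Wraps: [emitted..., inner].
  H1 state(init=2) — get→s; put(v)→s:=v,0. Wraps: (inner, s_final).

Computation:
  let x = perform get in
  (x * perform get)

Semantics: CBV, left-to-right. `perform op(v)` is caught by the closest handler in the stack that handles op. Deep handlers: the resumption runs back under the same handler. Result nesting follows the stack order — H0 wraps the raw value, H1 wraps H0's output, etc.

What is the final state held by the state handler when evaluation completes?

Answer: 2

Evaluation trace:
get @ H1 ⇒ 2
get @ H1 ⇒ 2
H0 returns [4]
H1 returns ([4], 2)
= ([4], 2)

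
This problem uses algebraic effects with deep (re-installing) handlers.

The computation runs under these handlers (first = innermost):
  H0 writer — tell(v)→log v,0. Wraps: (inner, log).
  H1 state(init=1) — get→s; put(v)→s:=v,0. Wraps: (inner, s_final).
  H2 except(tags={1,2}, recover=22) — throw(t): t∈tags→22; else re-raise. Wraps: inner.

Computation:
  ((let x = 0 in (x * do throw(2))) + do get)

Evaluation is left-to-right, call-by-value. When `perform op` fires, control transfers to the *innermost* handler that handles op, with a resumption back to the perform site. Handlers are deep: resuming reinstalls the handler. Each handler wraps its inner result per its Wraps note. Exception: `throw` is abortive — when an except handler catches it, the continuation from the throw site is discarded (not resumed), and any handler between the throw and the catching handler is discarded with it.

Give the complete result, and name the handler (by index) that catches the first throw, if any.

Answer: 22 ; first throw caught by: H2

Evaluation trace:
throw(2) @ H2 caught ⇒ 22
= 22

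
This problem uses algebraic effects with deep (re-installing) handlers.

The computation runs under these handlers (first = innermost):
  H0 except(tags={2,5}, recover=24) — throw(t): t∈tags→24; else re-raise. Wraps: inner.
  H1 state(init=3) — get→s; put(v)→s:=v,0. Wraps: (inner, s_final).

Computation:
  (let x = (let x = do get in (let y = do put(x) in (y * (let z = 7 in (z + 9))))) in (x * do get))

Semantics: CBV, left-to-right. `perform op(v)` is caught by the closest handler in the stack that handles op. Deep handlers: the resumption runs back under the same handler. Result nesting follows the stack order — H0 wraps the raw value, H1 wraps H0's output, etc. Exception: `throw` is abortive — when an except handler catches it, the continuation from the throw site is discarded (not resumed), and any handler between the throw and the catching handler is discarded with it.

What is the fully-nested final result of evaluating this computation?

Evaluation trace:
get @ H1 ⇒ 3
put(3) @ H1 ⇒ s:=3
get @ H1 ⇒ 3
H0 returns 0
H1 returns (0, 3)
= (0, 3)

Answer: (0, 3)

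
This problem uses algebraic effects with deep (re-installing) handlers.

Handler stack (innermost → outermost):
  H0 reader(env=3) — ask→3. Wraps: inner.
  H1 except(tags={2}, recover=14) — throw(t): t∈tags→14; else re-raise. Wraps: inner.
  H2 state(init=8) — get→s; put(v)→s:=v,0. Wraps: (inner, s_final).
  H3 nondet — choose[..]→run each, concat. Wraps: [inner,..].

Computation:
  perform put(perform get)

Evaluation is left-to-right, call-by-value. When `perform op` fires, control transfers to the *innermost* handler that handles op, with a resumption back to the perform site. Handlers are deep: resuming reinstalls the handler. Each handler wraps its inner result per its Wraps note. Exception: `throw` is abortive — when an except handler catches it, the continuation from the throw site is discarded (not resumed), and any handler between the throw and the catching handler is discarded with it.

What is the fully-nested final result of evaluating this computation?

Evaluation trace:
get @ H2 ⇒ 8
put(8) @ H2 ⇒ s:=8
H0 returns 0
H1 returns 0
H2 returns (0, 8)
H3 returns [(0, 8)]
= [(0, 8)]

Answer: [(0, 8)]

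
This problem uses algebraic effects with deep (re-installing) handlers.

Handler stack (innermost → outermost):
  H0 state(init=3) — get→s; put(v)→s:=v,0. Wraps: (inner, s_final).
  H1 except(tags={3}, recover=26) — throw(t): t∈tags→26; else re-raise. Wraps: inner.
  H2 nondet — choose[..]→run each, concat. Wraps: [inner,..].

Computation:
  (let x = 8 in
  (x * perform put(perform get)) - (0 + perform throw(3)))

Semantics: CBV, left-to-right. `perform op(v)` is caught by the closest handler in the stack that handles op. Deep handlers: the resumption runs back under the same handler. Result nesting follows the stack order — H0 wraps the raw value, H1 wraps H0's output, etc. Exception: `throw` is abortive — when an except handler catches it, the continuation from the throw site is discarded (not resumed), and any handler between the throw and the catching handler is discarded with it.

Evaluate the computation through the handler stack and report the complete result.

Answer: [26]

Working:
get @ H0 ⇒ 3
put(3) @ H0 ⇒ s:=3
throw(3) @ H1 caught ⇒ 26
H2 returns [26]
= [26]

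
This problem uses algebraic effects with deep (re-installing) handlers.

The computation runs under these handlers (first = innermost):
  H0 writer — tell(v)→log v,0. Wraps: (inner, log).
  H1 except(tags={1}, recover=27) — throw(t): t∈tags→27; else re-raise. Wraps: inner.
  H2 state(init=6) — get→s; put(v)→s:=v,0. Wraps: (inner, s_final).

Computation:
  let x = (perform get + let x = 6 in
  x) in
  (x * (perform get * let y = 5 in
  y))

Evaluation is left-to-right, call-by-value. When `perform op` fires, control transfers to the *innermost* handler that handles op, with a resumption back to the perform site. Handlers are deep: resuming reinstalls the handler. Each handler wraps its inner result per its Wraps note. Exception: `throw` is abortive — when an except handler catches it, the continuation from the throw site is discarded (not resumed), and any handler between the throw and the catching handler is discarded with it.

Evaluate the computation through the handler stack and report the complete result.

Step-by-step:
get @ H2 ⇒ 6
get @ H2 ⇒ 6
H0 returns (360, ())
H1 returns (360, ())
H2 returns ((360, ()), 6)
= ((360, ()), 6)

Answer: ((360, ()), 6)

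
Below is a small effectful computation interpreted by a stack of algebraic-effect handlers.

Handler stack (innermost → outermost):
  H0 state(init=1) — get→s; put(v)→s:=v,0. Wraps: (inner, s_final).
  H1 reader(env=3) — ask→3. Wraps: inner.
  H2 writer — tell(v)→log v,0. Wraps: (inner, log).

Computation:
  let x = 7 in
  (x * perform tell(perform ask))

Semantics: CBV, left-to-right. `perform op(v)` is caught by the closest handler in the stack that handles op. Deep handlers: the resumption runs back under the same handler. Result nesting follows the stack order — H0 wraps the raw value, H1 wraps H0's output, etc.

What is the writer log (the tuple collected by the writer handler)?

Answer: (3)

Step-by-step:
ask @ H1 ⇒ 3
tell(3) @ H2 ⇒ log+=3
H0 returns (0, 1)
H1 returns (0, 1)
H2 returns ((0, 1), (3))
= ((0, 1), (3))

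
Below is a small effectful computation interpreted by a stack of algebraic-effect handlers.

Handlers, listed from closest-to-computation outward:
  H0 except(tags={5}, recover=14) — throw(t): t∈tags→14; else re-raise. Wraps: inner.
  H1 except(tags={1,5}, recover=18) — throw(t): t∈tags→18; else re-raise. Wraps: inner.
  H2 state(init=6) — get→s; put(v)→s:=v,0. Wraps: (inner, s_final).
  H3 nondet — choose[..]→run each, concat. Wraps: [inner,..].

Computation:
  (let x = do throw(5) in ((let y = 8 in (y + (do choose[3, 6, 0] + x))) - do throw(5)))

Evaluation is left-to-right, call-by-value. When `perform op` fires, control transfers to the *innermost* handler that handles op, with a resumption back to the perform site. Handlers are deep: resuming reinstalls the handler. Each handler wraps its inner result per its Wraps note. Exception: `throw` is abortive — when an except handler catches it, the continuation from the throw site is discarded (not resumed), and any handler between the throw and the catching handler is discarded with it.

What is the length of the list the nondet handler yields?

Evaluation trace:
throw(5) @ H0 caught ⇒ 14
H1 returns 14
H2 returns (14, 6)
H3 returns [(14, 6)]
= [(14, 6)]

Answer: 1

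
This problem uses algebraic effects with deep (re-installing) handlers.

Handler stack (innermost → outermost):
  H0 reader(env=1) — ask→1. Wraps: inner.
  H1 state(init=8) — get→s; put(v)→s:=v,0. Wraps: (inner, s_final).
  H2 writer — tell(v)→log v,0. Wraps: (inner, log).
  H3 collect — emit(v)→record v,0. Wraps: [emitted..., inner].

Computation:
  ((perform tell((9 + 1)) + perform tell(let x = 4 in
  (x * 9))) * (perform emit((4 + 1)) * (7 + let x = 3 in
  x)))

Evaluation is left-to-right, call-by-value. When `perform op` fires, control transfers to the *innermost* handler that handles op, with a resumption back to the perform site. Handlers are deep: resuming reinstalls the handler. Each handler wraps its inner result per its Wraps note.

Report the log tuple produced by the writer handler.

Answer: (10, 36)

Step-by-step:
tell(10) @ H2 ⇒ log+=10
tell(36) @ H2 ⇒ log+=36
emit(5) @ H3 ⇒ out+=5
H0 returns 0
H1 returns (0, 8)
H2 returns ((0, 8), (10, 36))
H3 returns [5, ((0, 8), (10, 36))]
= [5, ((0, 8), (10, 36))]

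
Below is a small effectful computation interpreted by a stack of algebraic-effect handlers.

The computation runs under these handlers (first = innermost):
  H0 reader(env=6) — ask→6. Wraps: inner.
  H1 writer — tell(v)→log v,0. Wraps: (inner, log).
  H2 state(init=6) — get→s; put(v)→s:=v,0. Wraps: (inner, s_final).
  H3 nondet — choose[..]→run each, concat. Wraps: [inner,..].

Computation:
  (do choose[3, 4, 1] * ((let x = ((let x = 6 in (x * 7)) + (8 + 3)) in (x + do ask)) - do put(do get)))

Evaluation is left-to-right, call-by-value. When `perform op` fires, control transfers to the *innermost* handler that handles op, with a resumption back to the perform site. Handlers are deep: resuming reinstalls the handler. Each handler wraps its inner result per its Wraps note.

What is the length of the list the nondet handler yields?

Answer: 3

Step-by-step:
choose[3, 4, 1] @ H3
  branch[0] choose=3:
    ask @ H0 ⇒ 6
    get @ H2 ⇒ 6
    put(6) @ H2 ⇒ s:=6
    H0 returns 177
    H1 returns (177, ())
    H2 returns ((177, ()), 6)
    H3 returns [((177, ()), 6)]
  branch[1] choose=4:
    ask @ H0 ⇒ 6
    get @ H2 ⇒ 6
    put(6) @ H2 ⇒ s:=6
    H0 returns 236
    H1 returns (236, ())
    H2 returns ((236, ()), 6)
    H3 returns [((236, ()), 6)]
  branch[2] choose=1:
    ask @ H0 ⇒ 6
    get @ H2 ⇒ 6
    put(6) @ H2 ⇒ s:=6
    H0 returns 59
    H1 returns (59, ())
    H2 returns ((59, ()), 6)
    H3 returns [((59, ()), 6)]
= [((177, ()), 6), ((236, ()), 6), ((59, ()), 6)]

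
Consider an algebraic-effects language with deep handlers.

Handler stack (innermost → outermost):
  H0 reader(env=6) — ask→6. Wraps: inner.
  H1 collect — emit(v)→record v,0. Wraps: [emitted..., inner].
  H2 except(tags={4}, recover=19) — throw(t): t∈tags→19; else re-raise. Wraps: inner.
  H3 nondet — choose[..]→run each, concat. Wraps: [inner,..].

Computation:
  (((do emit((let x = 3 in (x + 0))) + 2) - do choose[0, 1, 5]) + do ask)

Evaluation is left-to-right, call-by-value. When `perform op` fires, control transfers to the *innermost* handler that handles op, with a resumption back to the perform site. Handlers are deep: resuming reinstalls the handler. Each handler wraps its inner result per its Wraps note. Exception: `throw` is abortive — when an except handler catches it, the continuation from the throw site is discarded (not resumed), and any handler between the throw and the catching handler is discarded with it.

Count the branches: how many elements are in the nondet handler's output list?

Answer: 3

Step-by-step:
emit(3) @ H1 ⇒ out+=3
choose[0, 1, 5] @ H3
  branch[0] choose=0:
    ask @ H0 ⇒ 6
    H0 returns 8
    H1 returns [3, 8]
    H2 returns [3, 8]
    H3 returns [[3, 8]]
  branch[1] choose=1:
    ask @ H0 ⇒ 6
    H0 returns 7
    H1 returns [3, 7]
    H2 returns [3, 7]
    H3 returns [[3, 7]]
  branch[2] choose=5:
    ask @ H0 ⇒ 6
    H0 returns 3
    H1 returns [3, 3]
    H2 returns [3, 3]
    H3 returns [[3, 3]]
= [[3, 8], [3, 7], [3, 3]]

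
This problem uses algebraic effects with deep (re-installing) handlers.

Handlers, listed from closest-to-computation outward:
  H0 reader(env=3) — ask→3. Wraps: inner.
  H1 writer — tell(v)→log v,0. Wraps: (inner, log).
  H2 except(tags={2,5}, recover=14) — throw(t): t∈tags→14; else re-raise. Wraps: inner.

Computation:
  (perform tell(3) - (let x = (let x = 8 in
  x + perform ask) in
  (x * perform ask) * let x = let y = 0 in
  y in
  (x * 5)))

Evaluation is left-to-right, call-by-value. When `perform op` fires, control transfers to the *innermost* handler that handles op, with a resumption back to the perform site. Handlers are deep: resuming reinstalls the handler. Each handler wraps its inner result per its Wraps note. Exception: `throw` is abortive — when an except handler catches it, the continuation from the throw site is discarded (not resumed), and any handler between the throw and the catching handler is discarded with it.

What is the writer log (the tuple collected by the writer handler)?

Working:
tell(3) @ H1 ⇒ log+=3
ask @ H0 ⇒ 3
ask @ H0 ⇒ 3
H0 returns 0
H1 returns (0, (3))
H2 returns (0, (3))
= (0, (3))

Answer: (3)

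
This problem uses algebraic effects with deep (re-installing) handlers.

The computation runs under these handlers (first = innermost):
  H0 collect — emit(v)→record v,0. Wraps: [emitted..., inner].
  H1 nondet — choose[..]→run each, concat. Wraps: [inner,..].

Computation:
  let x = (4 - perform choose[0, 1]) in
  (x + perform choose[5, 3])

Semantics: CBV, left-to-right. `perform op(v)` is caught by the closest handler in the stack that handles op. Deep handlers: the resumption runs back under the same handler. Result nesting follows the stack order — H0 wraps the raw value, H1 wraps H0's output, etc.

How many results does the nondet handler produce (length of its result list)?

Evaluation trace:
choose[0, 1] @ H1
  branch[0] choose=0:
    choose[5, 3] @ H1
      branch[0] choose=5:
        H0 returns [9]
        H1 returns [[9]]
      branch[1] choose=3:
        H0 returns [7]
        H1 returns [[7]]
  branch[1] choose=1:
    choose[5, 3] @ H1
      branch[0] choose=5:
        H0 returns [8]
        H1 returns [[8]]
      branch[1] choose=3:
        H0 returns [6]
        H1 returns [[6]]
= [[9], [7], [8], [6]]

Answer: 4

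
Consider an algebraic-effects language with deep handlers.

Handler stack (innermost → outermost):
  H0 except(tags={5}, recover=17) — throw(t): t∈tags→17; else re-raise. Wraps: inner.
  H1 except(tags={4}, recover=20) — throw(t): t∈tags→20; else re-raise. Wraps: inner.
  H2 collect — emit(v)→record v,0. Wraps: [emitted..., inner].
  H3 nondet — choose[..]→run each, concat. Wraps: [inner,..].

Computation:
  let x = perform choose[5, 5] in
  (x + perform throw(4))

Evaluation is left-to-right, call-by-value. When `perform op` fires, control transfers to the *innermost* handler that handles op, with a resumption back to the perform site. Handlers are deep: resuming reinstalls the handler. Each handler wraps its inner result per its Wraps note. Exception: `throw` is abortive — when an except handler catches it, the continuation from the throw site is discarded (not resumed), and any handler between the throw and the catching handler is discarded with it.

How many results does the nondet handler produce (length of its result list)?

Working:
choose[5, 5] @ H3
  branch[0] choose=5:
    throw(4) @ H0 re-raised
    throw(4) @ H1 caught ⇒ 20
    H2 returns [20]
    H3 returns [[20]]
  branch[1] choose=5:
    throw(4) @ H0 re-raised
    throw(4) @ H1 caught ⇒ 20
    H2 returns [20]
    H3 returns [[20]]
= [[20], [20]]

Answer: 2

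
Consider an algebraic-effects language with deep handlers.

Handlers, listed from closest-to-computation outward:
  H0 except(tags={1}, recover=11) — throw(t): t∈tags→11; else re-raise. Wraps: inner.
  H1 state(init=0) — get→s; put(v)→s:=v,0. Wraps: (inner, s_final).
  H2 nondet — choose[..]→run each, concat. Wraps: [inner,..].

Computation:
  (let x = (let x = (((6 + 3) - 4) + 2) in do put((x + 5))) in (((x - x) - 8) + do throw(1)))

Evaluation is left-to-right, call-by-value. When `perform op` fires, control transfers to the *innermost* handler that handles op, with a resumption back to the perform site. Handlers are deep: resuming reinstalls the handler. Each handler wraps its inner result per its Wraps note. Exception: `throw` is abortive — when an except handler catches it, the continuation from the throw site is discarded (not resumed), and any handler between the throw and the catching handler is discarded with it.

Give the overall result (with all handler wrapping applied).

Answer: [(11, 12)]

Working:
put(12) @ H1 ⇒ s:=12
throw(1) @ H0 caught ⇒ 11
H1 returns (11, 12)
H2 returns [(11, 12)]
= [(11, 12)]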